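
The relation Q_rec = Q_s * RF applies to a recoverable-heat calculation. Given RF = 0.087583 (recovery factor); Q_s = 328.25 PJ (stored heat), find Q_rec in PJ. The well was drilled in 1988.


Q_rec = Q_s * RF
Q_rec = 328.25 * 0.087583
Q_rec = 28.749 PJ


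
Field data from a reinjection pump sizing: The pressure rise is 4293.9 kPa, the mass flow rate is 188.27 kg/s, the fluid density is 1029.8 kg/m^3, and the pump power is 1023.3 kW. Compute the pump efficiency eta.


eta = mdot * dP / (rho * P_pump)
eta = 188.27 * 4293.9 / (1029.8 * 1023.3)
eta = 0.76714


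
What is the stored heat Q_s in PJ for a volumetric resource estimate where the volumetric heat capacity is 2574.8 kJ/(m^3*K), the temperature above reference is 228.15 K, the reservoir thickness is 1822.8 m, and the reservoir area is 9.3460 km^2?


Step 1: Vr = A*1e6*hr = 9.346*1e6*1822.8 = 1.703589e+10 m^3
Step 2: Q_s = Vr*rhoc*dT/1e12 = 1.703589e+10*2574.8*228.15/1e12 = 10008 PJ
Q_s = 10008 PJ


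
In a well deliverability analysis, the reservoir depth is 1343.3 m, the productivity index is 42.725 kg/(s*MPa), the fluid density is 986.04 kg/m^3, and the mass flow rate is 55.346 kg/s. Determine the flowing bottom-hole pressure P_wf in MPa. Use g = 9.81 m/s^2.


Step 1: P_i = rho*g*h/1e6 = 986.04*9.81*1343.3/1e6 = 12.99381 MPa
Step 2: P_wf = P_i - mdot/PI = 12.99381 - 55.346/42.725 = 11.698 MPa
P_wf = 11.698 MPa


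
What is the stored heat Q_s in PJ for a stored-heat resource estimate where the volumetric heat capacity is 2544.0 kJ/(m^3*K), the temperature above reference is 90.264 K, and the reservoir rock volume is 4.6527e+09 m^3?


Q_s = Vr * rhoc * dT / 1e12
Q_s = 4.6527e+09 * 2544.0 * 90.264 / 1e12
Q_s = 1068.4 PJ


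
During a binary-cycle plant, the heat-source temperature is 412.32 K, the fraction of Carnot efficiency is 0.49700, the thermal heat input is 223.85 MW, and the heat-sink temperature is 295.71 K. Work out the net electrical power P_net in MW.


Step 1: eta = (1 - Tc/Th)*f = (1 - 295.71/412.32)*0.497 = 0.1405587
Step 2: P_net = eta * Q_in = 0.1405587 * 223.85 = 31.464 MW
P_net = 31.464 MW


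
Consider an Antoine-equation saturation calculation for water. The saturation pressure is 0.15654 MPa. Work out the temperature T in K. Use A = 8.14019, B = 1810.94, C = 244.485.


T = B / (A - log10(P_sat * 760 / 0.101325)) - C
T = 1810.94 / (8.14019 - log10(0.15654 * 760 / 0.101325)) - 244.485
T = 112.6694 deg C
Convert to K: 112.6694 + 273.15 = 385.82 K
T = 385.82 K


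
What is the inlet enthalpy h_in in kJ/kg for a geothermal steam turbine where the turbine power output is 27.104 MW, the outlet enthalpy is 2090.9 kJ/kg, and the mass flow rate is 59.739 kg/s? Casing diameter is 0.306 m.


h_in = h_out + P * 1000 / mdot
h_in = 2090.9 + 27.104 * 1000 / 59.739
h_in = 2544.6 kJ/kg


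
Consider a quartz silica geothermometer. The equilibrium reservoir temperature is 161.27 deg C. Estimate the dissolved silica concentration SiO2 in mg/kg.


SiO2 = 10^(5.19 - 1309/(T_eq + 273.15))
SiO2 = 10^(5.19 - 1309/(161.27 + 273.15))
SiO2 = 150.24 mg/kg


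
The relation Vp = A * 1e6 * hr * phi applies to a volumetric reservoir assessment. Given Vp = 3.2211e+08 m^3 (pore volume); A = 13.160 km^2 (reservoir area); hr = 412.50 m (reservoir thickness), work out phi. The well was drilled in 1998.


phi = Vp / (A * 1e6 * hr)
phi = 3.2211e+08 / (13.160 * 1e6 * 412.50)
phi = 0.059337


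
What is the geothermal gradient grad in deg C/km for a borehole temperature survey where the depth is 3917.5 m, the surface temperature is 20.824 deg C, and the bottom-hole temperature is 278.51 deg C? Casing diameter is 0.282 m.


grad = (T_d - T_surf) / d * 1000
grad = (278.51 - 20.824) / 3917.5 * 1000
grad = 65.778 deg C/km


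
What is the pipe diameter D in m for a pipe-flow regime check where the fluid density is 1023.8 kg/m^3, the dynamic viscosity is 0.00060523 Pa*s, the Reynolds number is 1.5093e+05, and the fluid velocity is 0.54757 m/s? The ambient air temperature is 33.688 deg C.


D = Re * mu / (rho * vel)
D = 1.5093e+05 * 0.00060523 / (1023.8 * 0.54757)
D = 0.16295 m


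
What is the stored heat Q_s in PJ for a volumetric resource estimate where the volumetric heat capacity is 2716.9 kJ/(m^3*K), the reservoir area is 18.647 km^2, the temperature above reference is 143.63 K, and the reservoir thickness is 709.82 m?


Step 1: Vr = A*1e6*hr = 18.647*1e6*709.82 = 1.323601e+10 m^3
Step 2: Q_s = Vr*rhoc*dT/1e12 = 1.323601e+10*2716.9*143.63/1e12 = 5165.1 PJ
Q_s = 5165.1 PJ


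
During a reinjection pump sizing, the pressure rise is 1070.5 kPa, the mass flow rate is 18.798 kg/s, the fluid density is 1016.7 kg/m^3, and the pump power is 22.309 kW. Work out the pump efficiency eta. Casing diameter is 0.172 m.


eta = mdot * dP / (rho * P_pump)
eta = 18.798 * 1070.5 / (1016.7 * 22.309)
eta = 0.88721


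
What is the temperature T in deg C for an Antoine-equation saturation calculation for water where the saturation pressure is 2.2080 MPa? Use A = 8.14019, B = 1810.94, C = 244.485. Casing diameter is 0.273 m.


T = B / (A - log10(P_sat * 760 / 0.101325)) - C
T = 1810.94 / (8.14019 - log10(2.2080 * 760 / 0.101325)) - 244.485
T = 217.36 deg C


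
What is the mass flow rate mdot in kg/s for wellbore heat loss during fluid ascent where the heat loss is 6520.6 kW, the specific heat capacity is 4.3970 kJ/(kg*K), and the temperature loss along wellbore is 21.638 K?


mdot = Q_loss / (cp * dT)
mdot = 6520.6 / (4.3970 * 21.638)
mdot = 68.535 kg/s


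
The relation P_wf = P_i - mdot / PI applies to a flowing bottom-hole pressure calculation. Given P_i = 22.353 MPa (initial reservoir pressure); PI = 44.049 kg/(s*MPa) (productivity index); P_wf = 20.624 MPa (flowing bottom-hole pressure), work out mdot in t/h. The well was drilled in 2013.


mdot = (P_i - P_wf) * PI
mdot = (22.353 - 20.624) * 44.049
mdot = 76.16072 kg/s
Convert: 76.16072 kg/s * 3.6 = 274.18 t/h
mdot = 274.18 t/h


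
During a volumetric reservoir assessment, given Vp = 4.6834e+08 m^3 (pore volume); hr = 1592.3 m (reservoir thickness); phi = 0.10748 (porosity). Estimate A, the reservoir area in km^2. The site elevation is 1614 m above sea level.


A = Vp / (1e6 * hr * phi)
A = 4.6834e+08 / (1e6 * 1592.3 * 0.10748)
A = 2.7366 km^2


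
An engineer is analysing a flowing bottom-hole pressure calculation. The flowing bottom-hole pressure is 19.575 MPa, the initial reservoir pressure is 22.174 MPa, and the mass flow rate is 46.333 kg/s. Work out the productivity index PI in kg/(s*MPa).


PI = mdot / (P_i - P_wf)
PI = 46.333 / (22.174 - 19.575)
PI = 17.827 kg/(s*MPa)


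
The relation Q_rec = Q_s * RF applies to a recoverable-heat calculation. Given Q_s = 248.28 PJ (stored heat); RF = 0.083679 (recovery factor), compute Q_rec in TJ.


Q_rec = Q_s * RF
Q_rec = 248.28 * 0.083679
Q_rec = 20.77582 PJ
Convert: 20.77582 PJ * 1000.0 = 20776 TJ
Q_rec = 20776 TJ


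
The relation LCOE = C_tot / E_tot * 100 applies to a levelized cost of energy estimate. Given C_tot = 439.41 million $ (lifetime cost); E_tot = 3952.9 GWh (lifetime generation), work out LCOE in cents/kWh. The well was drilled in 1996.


LCOE = C_tot / E_tot * 100
LCOE = 439.41 / 3952.9 * 100
LCOE = 11.116 cents/kWh


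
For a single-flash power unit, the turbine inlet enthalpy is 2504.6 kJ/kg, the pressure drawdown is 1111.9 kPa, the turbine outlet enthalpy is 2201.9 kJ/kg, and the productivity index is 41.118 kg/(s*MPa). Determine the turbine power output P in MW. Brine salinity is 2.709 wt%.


Step 1: mdot = PI * dP / 1000 = 41.118 * 1111.9 / 1000 = 45.71910 kg/s
Step 2: P = mdot*(h_in - h_out)/1000 = 45.71910*(2504.6 - 2201.9)/1000 = 13.839 MW
P = 13.839 MW


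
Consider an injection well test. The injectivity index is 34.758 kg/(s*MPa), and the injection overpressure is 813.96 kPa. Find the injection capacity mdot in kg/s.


mdot = II * dP / 1000
mdot = 34.758 * 813.96 / 1000
mdot = 28.292 kg/s


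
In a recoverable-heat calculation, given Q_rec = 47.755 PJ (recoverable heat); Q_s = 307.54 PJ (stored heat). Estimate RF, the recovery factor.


RF = Q_rec / Q_s
RF = 47.755 / 307.54
RF = 0.15528


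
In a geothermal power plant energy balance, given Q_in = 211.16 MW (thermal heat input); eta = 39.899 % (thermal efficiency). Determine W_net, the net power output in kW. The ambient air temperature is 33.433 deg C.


W_net = eta / 100 * Q_in
W_net = 39.899 / 100 * 211.16
W_net = 84.25073 MW
Convert: 84.25073 MW * 1000.0 = 84251 kW
W_net = 84251 kW


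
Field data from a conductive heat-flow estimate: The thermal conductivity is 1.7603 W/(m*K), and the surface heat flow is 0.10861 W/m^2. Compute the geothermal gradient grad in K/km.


grad = q * 1000 / k
grad = 0.10861 * 1000 / 1.7603
grad = 61.69971 deg C/km
Convert: 61.69971 deg C/km * 1.0 = 61.700 K/km
grad = 61.700 K/km


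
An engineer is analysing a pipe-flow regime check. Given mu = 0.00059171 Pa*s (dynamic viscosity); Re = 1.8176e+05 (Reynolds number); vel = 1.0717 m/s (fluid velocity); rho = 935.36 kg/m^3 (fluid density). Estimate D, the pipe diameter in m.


D = Re * mu / (rho * vel)
D = 1.8176e+05 * 0.00059171 / (935.36 * 1.0717)
D = 0.10729 m


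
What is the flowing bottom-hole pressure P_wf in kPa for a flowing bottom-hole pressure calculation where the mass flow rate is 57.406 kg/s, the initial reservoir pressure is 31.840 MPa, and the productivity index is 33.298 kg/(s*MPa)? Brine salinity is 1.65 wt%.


P_wf = P_i - mdot / PI
P_wf = 31.840 - 57.406 / 33.298
P_wf = 30.11599 MPa
Convert: 30.11599 MPa * 1000.0 = 30116 kPa
P_wf = 30116 kPa


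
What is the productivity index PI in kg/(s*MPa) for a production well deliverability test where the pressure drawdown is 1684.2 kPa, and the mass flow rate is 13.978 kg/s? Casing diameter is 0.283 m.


PI = mdot * 1000 / dP
PI = 13.978 * 1000 / 1684.2
PI = 8.2995 kg/(s*MPa)


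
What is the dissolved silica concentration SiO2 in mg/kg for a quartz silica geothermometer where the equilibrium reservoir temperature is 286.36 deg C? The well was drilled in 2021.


SiO2 = 10^(5.19 - 1309/(T_eq + 273.15))
SiO2 = 10^(5.19 - 1309/(286.36 + 273.15))
SiO2 = 708.68 mg/kg


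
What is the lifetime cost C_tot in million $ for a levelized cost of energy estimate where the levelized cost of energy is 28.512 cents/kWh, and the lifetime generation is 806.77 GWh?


C_tot = LCOE / 100 * E_tot
C_tot = 28.512 / 100 * 806.77
C_tot = 230.03 million $


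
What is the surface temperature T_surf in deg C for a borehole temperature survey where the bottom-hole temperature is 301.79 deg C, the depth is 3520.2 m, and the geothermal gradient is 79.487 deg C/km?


T_surf = T_d - grad * d / 1000
T_surf = 301.79 - 79.487 * 3520.2 / 1000
T_surf = 21.980 deg C


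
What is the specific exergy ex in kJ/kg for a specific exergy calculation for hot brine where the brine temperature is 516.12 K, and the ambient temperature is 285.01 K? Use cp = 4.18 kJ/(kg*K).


ex = cp * ((T_b - T_0) - T_0 * ln(T_b/T_0))
ex = 4.18 * ((516.12 - 285.01) - 285.01 * ln(516.12/285.01))
ex = 258.60 kJ/kg


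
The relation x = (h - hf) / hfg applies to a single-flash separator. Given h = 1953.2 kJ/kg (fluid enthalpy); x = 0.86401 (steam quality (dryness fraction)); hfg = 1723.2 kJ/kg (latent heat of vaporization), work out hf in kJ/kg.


hf = h - x * hfg
hf = 1953.2 - 0.86401 * 1723.2
hf = 464.34 kJ/kg


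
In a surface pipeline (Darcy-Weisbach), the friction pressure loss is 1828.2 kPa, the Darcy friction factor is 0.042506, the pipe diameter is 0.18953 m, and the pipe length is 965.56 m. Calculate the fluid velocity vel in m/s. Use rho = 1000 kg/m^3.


vel = sqrt(dP*1000*2*D / (f*L*rho))
vel = sqrt(1828.2*1000*2*0.18953 / (0.042506*965.56*1000))
vel = 4.1091 m/s


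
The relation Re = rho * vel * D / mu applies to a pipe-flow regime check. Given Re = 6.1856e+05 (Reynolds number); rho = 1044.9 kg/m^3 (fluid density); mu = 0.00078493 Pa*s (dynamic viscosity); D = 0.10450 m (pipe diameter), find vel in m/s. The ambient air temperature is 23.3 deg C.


vel = Re * mu / (rho * D)
vel = 6.1856e+05 * 0.00078493 / (1044.9 * 0.10450)
vel = 4.4465 m/s


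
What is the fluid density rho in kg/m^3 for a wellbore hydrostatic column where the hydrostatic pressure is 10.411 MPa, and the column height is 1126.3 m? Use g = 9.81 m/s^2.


rho = P * 1e6 / (g * h)
rho = 10.411 * 1e6 / (9.81 * 1126.3)
rho = 942.26 kg/m^3


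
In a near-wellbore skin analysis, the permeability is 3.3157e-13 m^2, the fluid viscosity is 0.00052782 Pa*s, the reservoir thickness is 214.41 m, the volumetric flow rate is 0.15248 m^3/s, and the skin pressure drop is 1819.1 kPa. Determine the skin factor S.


S = dP_s * 1000 * 2*pi*k*hr / (q*mu)
S = 1819.1 * 1000 * 2*pi*3.3157e-13*214.41 / (0.15248*0.00052782)
S = 10.096


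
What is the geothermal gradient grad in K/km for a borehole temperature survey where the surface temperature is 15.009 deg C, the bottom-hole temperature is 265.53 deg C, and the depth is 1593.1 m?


grad = (T_d - T_surf) / d * 1000
grad = (265.53 - 15.009) / 1593.1 * 1000
grad = 157.2538 deg C/km
Convert: 157.2538 deg C/km * 1.0 = 157.25 K/km
grad = 157.25 K/km


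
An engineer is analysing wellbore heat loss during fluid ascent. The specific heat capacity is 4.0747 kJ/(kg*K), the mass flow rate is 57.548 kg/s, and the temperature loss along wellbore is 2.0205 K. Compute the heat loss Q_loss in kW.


Q_loss = mdot * cp * dT
Q_loss = 57.548 * 4.0747 * 2.0205
Q_loss = 473.79 kW


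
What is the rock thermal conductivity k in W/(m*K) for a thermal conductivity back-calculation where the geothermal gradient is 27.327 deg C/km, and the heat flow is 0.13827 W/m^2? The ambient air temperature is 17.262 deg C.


k = q / (grad / 1000)
k = 0.13827 / (27.327 / 1000)
k = 5.0598 W/(m*K)


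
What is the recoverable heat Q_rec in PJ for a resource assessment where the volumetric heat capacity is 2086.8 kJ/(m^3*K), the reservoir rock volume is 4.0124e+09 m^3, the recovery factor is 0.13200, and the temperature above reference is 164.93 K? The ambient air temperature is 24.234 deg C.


Step 1: Q_s = Vr*rhoc*dT/1e12 = 4.0124e+09*2086.8*164.93/1e12 = 1380.971 PJ
Step 2: Q_rec = Q_s * RF = 1380.971 * 0.132 = 182.29 PJ
Q_rec = 182.29 PJ


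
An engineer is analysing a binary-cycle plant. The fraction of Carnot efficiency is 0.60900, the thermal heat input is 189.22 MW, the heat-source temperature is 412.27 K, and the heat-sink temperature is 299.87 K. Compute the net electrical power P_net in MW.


Step 1: eta = (1 - Tc/Th)*f = (1 - 299.87/412.27)*0.609 = 0.1660359
Step 2: P_net = eta * Q_in = 0.1660359 * 189.22 = 31.417 MW
P_net = 31.417 MW


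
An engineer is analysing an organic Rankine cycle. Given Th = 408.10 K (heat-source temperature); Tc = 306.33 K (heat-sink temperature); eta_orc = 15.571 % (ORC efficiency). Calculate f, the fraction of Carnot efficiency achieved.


f = (eta_orc/100) / (1 - Tc/Th)
f = (15.571/100) / (1 - 306.33/408.10)
f = 0.62440


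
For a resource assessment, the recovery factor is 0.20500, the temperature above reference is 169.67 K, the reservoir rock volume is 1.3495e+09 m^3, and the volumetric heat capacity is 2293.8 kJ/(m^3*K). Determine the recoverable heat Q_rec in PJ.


Step 1: Q_s = Vr*rhoc*dT/1e12 = 1.3495e+09*2293.8*169.67/1e12 = 525.2106 PJ
Step 2: Q_rec = Q_s * RF = 525.2106 * 0.205 = 107.67 PJ
Q_rec = 107.67 PJ


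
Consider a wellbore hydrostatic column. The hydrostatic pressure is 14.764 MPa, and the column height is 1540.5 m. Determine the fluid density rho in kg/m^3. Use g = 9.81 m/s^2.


rho = P * 1e6 / (g * h)
rho = 14.764 * 1e6 / (9.81 * 1540.5)
rho = 976.95 kg/m^3


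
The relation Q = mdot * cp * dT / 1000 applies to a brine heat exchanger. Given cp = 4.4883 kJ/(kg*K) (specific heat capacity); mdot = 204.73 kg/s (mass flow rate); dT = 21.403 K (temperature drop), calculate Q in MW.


Q = mdot * cp * dT / 1000
Q = 204.73 * 4.4883 * 21.403 / 1000
Q = 19.667 MW


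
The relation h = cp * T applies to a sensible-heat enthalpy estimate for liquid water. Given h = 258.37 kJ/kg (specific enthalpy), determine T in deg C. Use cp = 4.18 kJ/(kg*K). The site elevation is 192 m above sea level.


T = h / cp
T = 258.37 / 4.18
T = 61.811 deg C


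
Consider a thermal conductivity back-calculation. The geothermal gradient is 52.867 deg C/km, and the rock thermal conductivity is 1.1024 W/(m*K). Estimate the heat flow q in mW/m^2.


q = k * grad / 1000
q = 1.1024 * 52.867 / 1000
q = 0.05828058 W/m^2
Convert: 0.05828058 W/m^2 * 1000.0 = 58.281 mW/m^2
q = 58.281 mW/m^2


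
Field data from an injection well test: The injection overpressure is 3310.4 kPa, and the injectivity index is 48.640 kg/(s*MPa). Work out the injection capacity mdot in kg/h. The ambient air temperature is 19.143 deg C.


mdot = II * dP / 1000
mdot = 48.640 * 3310.4 / 1000
mdot = 161.0179 kg/s
Convert: 161.0179 kg/s * 3600.0 = 5.7966e+05 kg/h
mdot = 5.7966e+05 kg/h


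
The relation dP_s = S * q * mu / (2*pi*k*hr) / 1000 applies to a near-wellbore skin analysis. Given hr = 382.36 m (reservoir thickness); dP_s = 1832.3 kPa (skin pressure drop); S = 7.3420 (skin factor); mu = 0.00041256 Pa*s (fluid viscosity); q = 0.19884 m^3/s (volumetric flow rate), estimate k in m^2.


k = S*q*mu / (2*pi*dP_s*1000*hr)
k = 7.3420*0.19884*0.00041256 / (2*pi*1832.3*1000*382.36)
k = 1.3682e-13 m^2


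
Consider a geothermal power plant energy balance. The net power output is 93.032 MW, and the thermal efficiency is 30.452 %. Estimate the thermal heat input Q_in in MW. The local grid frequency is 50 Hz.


Q_in = W_net / (eta / 100)
Q_in = 93.032 / (30.452 / 100)
Q_in = 305.50 MW


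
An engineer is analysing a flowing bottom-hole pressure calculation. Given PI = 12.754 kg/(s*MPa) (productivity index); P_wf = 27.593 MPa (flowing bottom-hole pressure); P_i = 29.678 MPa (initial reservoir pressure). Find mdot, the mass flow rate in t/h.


mdot = (P_i - P_wf) * PI
mdot = (29.678 - 27.593) * 12.754
mdot = 26.59209 kg/s
Convert: 26.59209 kg/s * 3.6 = 95.732 t/h
mdot = 95.732 t/h


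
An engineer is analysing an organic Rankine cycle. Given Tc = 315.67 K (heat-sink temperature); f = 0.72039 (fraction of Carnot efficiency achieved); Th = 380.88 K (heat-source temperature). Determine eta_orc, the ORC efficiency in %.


eta_orc = (1 - Tc/Th) * f * 100
eta_orc = (1 - 315.67/380.88) * 0.72039 * 100
eta_orc = 12.334 %


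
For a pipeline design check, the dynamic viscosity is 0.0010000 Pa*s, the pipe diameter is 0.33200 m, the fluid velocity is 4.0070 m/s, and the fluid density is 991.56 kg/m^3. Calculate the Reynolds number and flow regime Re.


Step 1: Re = rho*vel*D/mu = 991.56*4.007*0.332/0.001 = 1.3191e+06
Step 2: Re = 1.3191e+06 > 4000, so flow is turbulent.
Re = 1.3191e+06 (turbulent)


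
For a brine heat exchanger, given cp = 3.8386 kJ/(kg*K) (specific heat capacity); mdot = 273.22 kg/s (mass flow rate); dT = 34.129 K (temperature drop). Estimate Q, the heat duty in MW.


Q = mdot * cp * dT / 1000
Q = 273.22 * 3.8386 * 34.129 / 1000
Q = 35.794 MW


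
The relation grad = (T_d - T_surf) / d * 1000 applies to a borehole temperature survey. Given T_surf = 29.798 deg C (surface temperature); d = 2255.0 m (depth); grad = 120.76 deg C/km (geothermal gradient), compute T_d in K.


T_d = T_surf + grad * d / 1000
T_d = 29.798 + 120.76 * 2255.0 / 1000
T_d = 302.1118 deg C
Convert to K: 302.1118 + 273.15 = 575.26 K
T_d = 575.26 K


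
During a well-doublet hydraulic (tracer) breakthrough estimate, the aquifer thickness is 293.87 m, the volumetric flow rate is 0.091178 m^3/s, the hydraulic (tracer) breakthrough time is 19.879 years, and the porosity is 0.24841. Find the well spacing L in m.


L = sqrt(t_bt*365.25*86400*3*Qv / (pi*hr*phi))
L = sqrt(19.879*365.25*86400*3*0.091178 / (pi*293.87*0.24841))
L = 865.00 m


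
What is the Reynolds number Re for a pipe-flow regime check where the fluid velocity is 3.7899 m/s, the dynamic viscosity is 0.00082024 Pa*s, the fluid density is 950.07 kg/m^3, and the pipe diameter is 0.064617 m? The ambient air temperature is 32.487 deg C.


Re = rho * vel * D / mu
Re = 950.07 * 3.7899 * 0.064617 / 0.00082024
Re = 2.8365e+05


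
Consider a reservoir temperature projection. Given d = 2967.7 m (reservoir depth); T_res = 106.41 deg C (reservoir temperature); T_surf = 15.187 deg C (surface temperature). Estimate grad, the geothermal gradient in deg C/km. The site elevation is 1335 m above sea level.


grad = (T_res - T_surf) / d * 1000
grad = (106.41 - 15.187) / 2967.7 * 1000
grad = 30.739 deg C/km


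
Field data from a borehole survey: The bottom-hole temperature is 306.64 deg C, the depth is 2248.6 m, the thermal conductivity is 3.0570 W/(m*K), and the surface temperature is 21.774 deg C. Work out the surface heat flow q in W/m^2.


Step 1: grad = (T_d - T_surf)/d * 1000 = (306.64 - 21.774)/2248.6 * 1000 = 126.6859 deg C/km
Step 2: q = k * grad / 1000 = 3.057 * 126.6859 / 1000 = 0.38728 W/m^2
q = 0.38728 W/m^2


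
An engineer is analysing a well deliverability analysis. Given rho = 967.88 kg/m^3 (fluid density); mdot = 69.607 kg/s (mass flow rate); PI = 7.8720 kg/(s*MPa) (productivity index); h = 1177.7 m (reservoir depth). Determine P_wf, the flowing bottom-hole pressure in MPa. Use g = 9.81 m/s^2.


Step 1: P_i = rho*g*h/1e6 = 967.88*9.81*1177.7/1e6 = 11.18215 MPa
Step 2: P_wf = P_i - mdot/PI = 11.18215 - 69.607/7.872 = 2.3398 MPa
P_wf = 2.3398 MPa


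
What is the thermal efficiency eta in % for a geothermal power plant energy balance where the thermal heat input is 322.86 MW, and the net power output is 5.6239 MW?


eta = W_net / Q_in * 100
eta = 5.6239 / 322.86 * 100
eta = 1.7419 %


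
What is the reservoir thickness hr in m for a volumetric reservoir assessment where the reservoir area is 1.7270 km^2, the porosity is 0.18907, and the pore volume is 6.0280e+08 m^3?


hr = Vp / (A * 1e6 * phi)
hr = 6.0280e+08 / (1.7270 * 1e6 * 0.18907)
hr = 1846.1 m


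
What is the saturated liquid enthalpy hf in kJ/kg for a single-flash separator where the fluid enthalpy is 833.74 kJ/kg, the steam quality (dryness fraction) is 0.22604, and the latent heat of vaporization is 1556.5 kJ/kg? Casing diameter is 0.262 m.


hf = h - x * hfg
hf = 833.74 - 0.22604 * 1556.5
hf = 481.91 kJ/kg


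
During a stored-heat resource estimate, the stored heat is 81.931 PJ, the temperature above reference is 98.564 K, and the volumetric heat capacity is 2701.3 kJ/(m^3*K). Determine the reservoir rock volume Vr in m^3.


Vr = Q_s * 1e12 / (rhoc * dT)
Vr = 81.931 * 1e12 / (2701.3 * 98.564)
Vr = 3.0772e+08 m^3


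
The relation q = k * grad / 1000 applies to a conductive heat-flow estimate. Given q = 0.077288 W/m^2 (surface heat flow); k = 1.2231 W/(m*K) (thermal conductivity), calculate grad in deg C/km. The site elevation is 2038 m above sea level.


grad = q * 1000 / k
grad = 0.077288 * 1000 / 1.2231
grad = 63.190 deg C/km


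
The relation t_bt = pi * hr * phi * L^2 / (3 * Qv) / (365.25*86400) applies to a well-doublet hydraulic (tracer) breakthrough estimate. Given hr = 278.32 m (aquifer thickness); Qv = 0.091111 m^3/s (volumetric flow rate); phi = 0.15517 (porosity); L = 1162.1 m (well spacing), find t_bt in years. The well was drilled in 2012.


t_bt = pi * hr * phi * L^2 / (3 * Qv) / (365.25*86400)
t_bt = pi * 278.32 * 0.15517 * 1162.1^2 / (3 * 0.091111) / (365.25*86400)
t_bt = 21.242 years


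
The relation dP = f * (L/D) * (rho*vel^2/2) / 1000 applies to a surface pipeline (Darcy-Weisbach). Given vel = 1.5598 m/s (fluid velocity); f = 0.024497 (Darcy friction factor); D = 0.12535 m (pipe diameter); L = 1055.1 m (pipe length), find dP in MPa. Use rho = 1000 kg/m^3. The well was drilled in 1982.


dP = f * (L/D) * (rho*vel^2/2) / 1000
dP = 0.024497 * (1055.1/0.12535) * (1000*1.5598^2/2) / 1000
dP = 250.8361 kPa
Convert: 250.8361 kPa * 0.001 = 0.25084 MPa
dP = 0.25084 MPa


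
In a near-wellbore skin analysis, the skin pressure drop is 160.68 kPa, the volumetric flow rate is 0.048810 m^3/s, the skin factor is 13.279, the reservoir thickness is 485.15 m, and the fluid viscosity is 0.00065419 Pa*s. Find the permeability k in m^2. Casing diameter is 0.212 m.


k = S*q*mu / (2*pi*dP_s*1000*hr)
k = 13.279*0.048810*0.00065419 / (2*pi*160.68*1000*485.15)
k = 8.6569e-13 m^2


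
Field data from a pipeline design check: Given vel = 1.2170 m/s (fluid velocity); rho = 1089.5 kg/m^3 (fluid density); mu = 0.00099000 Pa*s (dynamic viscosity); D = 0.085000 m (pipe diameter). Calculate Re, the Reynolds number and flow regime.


Step 1: Re = rho*vel*D/mu = 1089.5*1.217*0.085/0.00099 = 1.1384e+05
Step 2: Re = 1.1384e+05 > 4000, so flow is turbulent.
Re = 1.1384e+05 (turbulent)


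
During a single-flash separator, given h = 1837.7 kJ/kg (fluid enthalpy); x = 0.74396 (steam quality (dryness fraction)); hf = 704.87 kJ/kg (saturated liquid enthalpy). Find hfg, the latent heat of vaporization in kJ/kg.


hfg = (h - hf) / x
hfg = (1837.7 - 704.87) / 0.74396
hfg = 1522.7 kJ/kg


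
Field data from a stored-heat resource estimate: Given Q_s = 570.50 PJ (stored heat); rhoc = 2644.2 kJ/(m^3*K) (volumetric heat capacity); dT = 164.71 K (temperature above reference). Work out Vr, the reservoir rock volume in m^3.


Vr = Q_s * 1e12 / (rhoc * dT)
Vr = 570.50 * 1e12 / (2644.2 * 164.71)
Vr = 1.3099e+09 m^3


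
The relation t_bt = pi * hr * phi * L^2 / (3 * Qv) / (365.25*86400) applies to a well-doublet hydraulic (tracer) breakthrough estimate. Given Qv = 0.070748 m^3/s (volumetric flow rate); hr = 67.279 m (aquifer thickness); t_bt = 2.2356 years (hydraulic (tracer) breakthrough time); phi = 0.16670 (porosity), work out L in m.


L = sqrt(t_bt*365.25*86400*3*Qv / (pi*hr*phi))
L = sqrt(2.2356*365.25*86400*3*0.070748 / (pi*67.279*0.16670))
L = 651.90 m


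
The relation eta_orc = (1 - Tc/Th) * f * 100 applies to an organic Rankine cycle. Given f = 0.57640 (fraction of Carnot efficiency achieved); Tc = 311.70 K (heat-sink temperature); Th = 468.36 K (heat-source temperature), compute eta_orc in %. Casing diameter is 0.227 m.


eta_orc = (1 - Tc/Th) * f * 100
eta_orc = (1 - 311.70/468.36) * 0.57640 * 100
eta_orc = 19.280 %


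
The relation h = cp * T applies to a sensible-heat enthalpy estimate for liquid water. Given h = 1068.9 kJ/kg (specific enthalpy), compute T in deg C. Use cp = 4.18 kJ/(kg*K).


T = h / cp
T = 1068.9 / 4.18
T = 255.72 deg C


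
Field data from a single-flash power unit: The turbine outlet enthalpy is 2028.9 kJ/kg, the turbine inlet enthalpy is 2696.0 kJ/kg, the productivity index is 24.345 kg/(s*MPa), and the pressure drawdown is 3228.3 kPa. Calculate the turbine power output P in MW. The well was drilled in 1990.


Step 1: mdot = PI * dP / 1000 = 24.345 * 3228.3 / 1000 = 78.59296 kg/s
Step 2: P = mdot*(h_in - h_out)/1000 = 78.59296*(2696.0 - 2028.9)/1000 = 52.429 MW
P = 52.429 MW


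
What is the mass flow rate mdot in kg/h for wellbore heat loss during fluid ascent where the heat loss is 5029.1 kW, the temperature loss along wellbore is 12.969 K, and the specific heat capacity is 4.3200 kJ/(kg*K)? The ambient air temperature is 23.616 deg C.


mdot = Q_loss / (cp * dT)
mdot = 5029.1 / (4.3200 * 12.969)
mdot = 89.76355 kg/s
Convert: 89.76355 kg/s * 3600.0 = 3.2315e+05 kg/h
mdot = 3.2315e+05 kg/h


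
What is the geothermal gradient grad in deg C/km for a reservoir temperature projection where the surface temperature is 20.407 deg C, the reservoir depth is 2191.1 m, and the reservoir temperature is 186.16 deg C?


grad = (T_res - T_surf) / d * 1000
grad = (186.16 - 20.407) / 2191.1 * 1000
grad = 75.648 deg C/km


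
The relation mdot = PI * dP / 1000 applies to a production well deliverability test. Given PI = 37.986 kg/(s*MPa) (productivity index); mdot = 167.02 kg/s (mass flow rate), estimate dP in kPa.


dP = mdot * 1000 / PI
dP = 167.02 * 1000 / 37.986
dP = 4396.9 kPa


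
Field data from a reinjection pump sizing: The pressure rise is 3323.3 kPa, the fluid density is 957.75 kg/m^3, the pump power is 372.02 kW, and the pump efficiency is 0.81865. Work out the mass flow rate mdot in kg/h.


mdot = P_pump * rho * eta / dP
mdot = 372.02 * 957.75 * 0.81865 / 3323.3
mdot = 87.77022 kg/s
Convert: 87.77022 kg/s * 3600.0 = 3.1597e+05 kg/h
mdot = 3.1597e+05 kg/h


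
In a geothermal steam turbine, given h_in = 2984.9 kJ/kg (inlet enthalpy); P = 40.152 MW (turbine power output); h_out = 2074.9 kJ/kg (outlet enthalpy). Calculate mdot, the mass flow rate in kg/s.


mdot = P * 1000 / (h_in - h_out)
mdot = 40.152 * 1000 / (2984.9 - 2074.9)
mdot = 44.123 kg/s


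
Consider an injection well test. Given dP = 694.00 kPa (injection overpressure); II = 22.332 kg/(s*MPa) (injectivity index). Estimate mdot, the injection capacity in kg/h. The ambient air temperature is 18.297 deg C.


mdot = II * dP / 1000
mdot = 22.332 * 694.00 / 1000
mdot = 15.49841 kg/s
Convert: 15.49841 kg/s * 3600.0 = 55794 kg/h
mdot = 55794 kg/h


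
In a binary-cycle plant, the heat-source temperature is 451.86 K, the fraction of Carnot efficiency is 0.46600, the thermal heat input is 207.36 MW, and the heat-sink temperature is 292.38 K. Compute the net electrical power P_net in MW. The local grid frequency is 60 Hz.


Step 1: eta = (1 - Tc/Th)*f = (1 - 292.38/451.86)*0.466 = 0.1644706
Step 2: P_net = eta * Q_in = 0.1644706 * 207.36 = 34.105 MW
P_net = 34.105 MW


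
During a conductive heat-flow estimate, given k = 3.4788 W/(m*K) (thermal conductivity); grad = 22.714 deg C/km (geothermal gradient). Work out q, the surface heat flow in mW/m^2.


q = k * grad / 1000
q = 3.4788 * 22.714 / 1000
q = 0.07901746 W/m^2
Convert: 0.07901746 W/m^2 * 1000.0 = 79.017 mW/m^2
q = 79.017 mW/m^2


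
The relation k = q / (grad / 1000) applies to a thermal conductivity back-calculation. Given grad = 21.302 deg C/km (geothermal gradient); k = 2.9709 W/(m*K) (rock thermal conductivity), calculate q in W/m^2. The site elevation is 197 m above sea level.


q = k * grad / 1000
q = 2.9709 * 21.302 / 1000
q = 0.063286 W/m^2


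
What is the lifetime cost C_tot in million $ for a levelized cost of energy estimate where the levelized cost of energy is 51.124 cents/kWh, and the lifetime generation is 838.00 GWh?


C_tot = LCOE / 100 * E_tot
C_tot = 51.124 / 100 * 838.00
C_tot = 428.42 million $


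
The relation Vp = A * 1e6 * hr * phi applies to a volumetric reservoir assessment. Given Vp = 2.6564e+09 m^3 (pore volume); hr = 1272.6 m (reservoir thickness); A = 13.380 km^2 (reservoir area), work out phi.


phi = Vp / (A * 1e6 * hr)
phi = 2.6564e+09 / (13.380 * 1e6 * 1272.6)
phi = 0.15601


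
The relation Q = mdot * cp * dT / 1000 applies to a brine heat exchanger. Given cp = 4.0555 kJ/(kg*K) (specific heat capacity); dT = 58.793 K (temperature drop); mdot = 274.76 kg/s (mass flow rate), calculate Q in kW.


Q = mdot * cp * dT / 1000
Q = 274.76 * 4.0555 * 58.793 / 1000
Q = 65.51240 MW
Convert: 65.51240 MW * 1000.0 = 65512 kW
Q = 65512 kW


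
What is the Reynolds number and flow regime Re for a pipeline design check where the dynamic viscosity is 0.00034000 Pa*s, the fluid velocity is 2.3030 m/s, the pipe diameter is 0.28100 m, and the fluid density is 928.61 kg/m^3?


Step 1: Re = rho*vel*D/mu = 928.61*2.303*0.281/0.00034 = 1.7675e+06
Step 2: Re = 1.7675e+06 > 4000, so flow is turbulent.
Re = 1.7675e+06 (turbulent)


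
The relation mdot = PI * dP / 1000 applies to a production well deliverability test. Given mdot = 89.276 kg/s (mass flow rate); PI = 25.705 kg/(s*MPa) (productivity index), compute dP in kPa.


dP = mdot * 1000 / PI
dP = 89.276 * 1000 / 25.705
dP = 3473.1 kPa


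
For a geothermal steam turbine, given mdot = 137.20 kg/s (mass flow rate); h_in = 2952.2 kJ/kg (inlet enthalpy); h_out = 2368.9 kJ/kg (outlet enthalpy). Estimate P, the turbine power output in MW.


P = mdot * (h_in - h_out) / 1000
P = 137.20 * (2952.2 - 2368.9) / 1000
P = 80.029 MW


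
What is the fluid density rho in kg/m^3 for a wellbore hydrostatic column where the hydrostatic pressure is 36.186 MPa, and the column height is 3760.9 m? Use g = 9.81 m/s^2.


rho = P * 1e6 / (g * h)
rho = 36.186 * 1e6 / (9.81 * 3760.9)
rho = 980.80 kg/m^3


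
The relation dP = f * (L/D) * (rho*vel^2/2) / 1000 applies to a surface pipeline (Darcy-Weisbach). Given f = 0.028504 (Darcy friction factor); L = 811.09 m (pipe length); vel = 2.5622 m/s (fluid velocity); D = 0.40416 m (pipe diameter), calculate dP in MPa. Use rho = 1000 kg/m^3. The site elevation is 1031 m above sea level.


dP = f * (L/D) * (rho*vel^2/2) / 1000
dP = 0.028504 * (811.09/0.40416) * (1000*2.5622^2/2) / 1000
dP = 187.7663 kPa
Convert: 187.7663 kPa * 0.001 = 0.18777 MPa
dP = 0.18777 MPa


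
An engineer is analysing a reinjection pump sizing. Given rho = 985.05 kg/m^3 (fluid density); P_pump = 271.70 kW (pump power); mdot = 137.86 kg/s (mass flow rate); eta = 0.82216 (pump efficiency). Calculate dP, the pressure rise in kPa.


dP = P_pump * rho * eta / mdot
dP = 271.70 * 985.05 * 0.82216 / 137.86
dP = 1596.1 kPa


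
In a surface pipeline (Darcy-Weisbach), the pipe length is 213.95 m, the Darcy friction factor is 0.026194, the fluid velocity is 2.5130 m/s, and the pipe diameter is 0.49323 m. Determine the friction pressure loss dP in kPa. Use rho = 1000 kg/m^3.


dP = f * (L/D) * (rho*vel^2/2) / 1000
dP = 0.026194 * (213.95/0.49323) * (1000*2.5130^2/2) / 1000
dP = 35.877 kPa


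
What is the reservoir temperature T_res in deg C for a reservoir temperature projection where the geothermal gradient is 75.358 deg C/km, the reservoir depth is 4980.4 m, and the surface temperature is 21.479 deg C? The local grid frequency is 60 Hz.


T_res = T_surf + grad * d / 1000
T_res = 21.479 + 75.358 * 4980.4 / 1000
T_res = 396.79 deg C


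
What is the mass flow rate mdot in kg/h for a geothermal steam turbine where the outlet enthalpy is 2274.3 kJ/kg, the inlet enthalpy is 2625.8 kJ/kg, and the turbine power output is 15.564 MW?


mdot = P * 1000 / (h_in - h_out)
mdot = 15.564 * 1000 / (2625.8 - 2274.3)
mdot = 44.27881 kg/s
Convert: 44.27881 kg/s * 3600.0 = 1.5940e+05 kg/h
mdot = 1.5940e+05 kg/h


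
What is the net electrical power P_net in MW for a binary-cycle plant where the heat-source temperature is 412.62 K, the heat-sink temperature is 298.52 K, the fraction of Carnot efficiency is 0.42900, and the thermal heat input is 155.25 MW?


Step 1: eta = (1 - Tc/Th)*f = (1 - 298.52/412.62)*0.429 = 0.1186295
Step 2: P_net = eta * Q_in = 0.1186295 * 155.25 = 18.417 MW
P_net = 18.417 MW


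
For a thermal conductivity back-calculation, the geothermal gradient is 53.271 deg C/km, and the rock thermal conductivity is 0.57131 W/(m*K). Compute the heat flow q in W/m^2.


q = k * grad / 1000
q = 0.57131 * 53.271 / 1000
q = 0.030434 W/m^2


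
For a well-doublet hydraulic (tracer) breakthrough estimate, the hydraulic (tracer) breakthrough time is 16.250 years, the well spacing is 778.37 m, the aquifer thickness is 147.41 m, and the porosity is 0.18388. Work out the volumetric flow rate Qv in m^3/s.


Qv = pi*hr*phi*L^2 / (3*t_bt*365.25*86400)
Qv = pi*147.41*0.18388*778.37^2 / (3*16.250*365.25*86400)
Qv = 0.033536 m^3/s


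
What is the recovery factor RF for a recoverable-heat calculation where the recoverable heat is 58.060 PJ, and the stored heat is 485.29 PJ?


RF = Q_rec / Q_s
RF = 58.060 / 485.29
RF = 0.11964


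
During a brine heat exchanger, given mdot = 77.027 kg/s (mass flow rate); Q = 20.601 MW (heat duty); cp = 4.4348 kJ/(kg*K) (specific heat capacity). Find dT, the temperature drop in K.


dT = Q * 1000 / (mdot * cp)
dT = 20.601 * 1000 / (77.027 * 4.4348)
dT = 60.307 K


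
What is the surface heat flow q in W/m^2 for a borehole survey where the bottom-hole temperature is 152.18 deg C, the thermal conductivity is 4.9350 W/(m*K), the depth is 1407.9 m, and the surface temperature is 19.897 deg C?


Step 1: grad = (T_d - T_surf)/d * 1000 = (152.18 - 19.897)/1407.9 * 1000 = 93.95767 deg C/km
Step 2: q = k * grad / 1000 = 4.935 * 93.95767 / 1000 = 0.46368 W/m^2
q = 0.46368 W/m^2


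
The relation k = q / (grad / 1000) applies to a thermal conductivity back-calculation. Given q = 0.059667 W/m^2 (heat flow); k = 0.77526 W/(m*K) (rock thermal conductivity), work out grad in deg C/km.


grad = q / k * 1000
grad = 0.059667 / 0.77526 * 1000
grad = 76.964 deg C/km


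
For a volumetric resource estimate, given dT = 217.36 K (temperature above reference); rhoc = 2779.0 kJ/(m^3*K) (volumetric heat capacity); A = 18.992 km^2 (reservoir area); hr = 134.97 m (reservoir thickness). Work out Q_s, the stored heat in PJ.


Step 1: Vr = A*1e6*hr = 18.992*1e6*134.97 = 2.563350e+09 m^3
Step 2: Q_s = Vr*rhoc*dT/1e12 = 2.563350e+09*2779.0*217.36/1e12 = 1548.4 PJ
Q_s = 1548.4 PJ


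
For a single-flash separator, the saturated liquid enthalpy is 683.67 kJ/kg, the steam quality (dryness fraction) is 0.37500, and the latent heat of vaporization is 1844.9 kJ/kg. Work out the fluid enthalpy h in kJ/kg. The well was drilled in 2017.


h = hf + x * hfg
h = 683.67 + 0.37500 * 1844.9
h = 1375.5 kJ/kg


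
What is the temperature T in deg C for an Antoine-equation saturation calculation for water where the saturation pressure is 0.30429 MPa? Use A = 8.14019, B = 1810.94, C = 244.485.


T = B / (A - log10(P_sat * 760 / 0.101325)) - C
T = 1810.94 / (8.14019 - log10(0.30429 * 760 / 0.101325)) - 244.485
T = 134.23 deg C


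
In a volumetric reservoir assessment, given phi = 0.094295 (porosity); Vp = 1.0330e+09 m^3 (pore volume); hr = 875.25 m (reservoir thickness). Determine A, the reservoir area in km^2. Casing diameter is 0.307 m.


A = Vp / (1e6 * hr * phi)
A = 1.0330e+09 / (1e6 * 875.25 * 0.094295)
A = 12.516 km^2


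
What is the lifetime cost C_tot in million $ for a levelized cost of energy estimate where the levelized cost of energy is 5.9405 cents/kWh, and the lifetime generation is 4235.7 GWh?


C_tot = LCOE / 100 * E_tot
C_tot = 5.9405 / 100 * 4235.7
C_tot = 251.62 million $


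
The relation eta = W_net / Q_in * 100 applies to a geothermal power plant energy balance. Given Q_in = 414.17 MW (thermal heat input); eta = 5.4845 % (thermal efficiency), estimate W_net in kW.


W_net = eta / 100 * Q_in
W_net = 5.4845 / 100 * 414.17
W_net = 22.71515 MW
Convert: 22.71515 MW * 1000.0 = 22715 kW
W_net = 22715 kW


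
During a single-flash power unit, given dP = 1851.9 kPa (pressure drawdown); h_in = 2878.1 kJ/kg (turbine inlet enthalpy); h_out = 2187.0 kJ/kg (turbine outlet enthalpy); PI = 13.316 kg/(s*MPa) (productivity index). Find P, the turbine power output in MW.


Step 1: mdot = PI * dP / 1000 = 13.316 * 1851.9 / 1000 = 24.65990 kg/s
Step 2: P = mdot*(h_in - h_out)/1000 = 24.65990*(2878.1 - 2187.0)/1000 = 17.042 MW
P = 17.042 MW


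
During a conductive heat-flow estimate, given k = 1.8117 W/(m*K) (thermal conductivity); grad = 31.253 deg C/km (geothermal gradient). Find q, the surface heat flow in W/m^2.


q = k * grad / 1000
q = 1.8117 * 31.253 / 1000
q = 0.056621 W/m^2


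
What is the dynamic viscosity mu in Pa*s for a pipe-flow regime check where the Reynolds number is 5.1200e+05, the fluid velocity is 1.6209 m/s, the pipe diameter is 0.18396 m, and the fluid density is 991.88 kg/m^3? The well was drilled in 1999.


mu = rho * vel * D / Re
mu = 991.88 * 1.6209 * 0.18396 / 5.1200e+05
mu = 0.00057766 Pa*s


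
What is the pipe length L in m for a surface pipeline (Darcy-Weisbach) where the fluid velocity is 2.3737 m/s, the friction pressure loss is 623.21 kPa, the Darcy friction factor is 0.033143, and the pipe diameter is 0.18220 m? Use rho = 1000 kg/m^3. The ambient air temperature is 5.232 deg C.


L = dP*1000*D / (f*rho*vel^2/2)
L = 623.21*1000*0.18220 / (0.033143*1000*2.3737^2/2)
L = 1216.1 m
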